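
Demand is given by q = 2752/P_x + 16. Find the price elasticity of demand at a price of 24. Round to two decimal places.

At P_x = 24, q = 130.6667.
dq/dP_x = −2752/P_x² = −4.7778.
Point elasticity E = (dq/dP_x)·(P_x/q) = -4.7778 × 24/130.6667 ≈ -0.88.
|E| < 1, so demand is inelastic at this price.

-0.88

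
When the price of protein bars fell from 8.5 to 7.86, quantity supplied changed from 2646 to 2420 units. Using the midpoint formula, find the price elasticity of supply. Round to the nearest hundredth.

1.14

%Δq = (2420 − 2646)/[(2646 + 2420)/2] = -226/2533 ≈ -0.0892.
%ΔP = (7.86 − 8.5)/[(8.5 + 7.86)/2] = -0.64/8.18 ≈ -0.0782.
Arc elasticity E = %Δq/%ΔP ≈ -0.0892/-0.0782 ≈ 1.14.
|E| > 1: supply is elastic over this range.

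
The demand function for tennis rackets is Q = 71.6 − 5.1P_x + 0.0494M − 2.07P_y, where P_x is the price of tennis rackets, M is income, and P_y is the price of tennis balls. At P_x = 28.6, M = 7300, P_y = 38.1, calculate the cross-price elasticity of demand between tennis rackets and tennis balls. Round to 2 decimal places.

-0.38

At the given point, Q = 71.6 − 5.1(28.6) + 0.0494(7300) − 2.07(38.1) = 71.6 − 145.86 + 360.62 − 78.867 = 207.493.
∂Q/∂P_y = −2.07, so E_xy = -2.07·(38.1/207.493) ≈ -0.38.
E_xy < 0: the goods are complements.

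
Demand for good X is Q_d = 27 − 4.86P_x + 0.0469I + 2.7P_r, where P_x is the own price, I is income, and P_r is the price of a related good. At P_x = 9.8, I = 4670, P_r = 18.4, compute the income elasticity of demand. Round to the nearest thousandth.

Substituting, Q_d = 27 − 4.86(9.8) + 0.0469(4670) + 2.7(18.4) = 27 − 47.628 + 219.023 + 49.68 = 248.075.
∂Q_d/∂I = +0.0469, so E_I = 0.0469·(4670/248.075) ≈ 0.883.
E_I ∈ (0,1): normal good (necessity).

0.883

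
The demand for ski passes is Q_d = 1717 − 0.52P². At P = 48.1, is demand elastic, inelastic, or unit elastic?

At P = 48.1, Q_d = 513.9228.
dQ_d/dP = −2·0.52·P = −50.024.
Point elasticity E = (dQ_d/dP)·(P/Q_d) = -50.024 × 48.1/513.9228 ≈ -4.682.
|E| ≈ 4.682 > 1, so demand is elastic.

elastic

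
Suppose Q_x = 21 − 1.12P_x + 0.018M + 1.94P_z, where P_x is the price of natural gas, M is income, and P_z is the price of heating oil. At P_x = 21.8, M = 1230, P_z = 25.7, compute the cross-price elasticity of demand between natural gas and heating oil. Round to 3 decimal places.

Evaluating quantity at (P_x, M, P_z) gives Q_x = 21 − 1.12(21.8) + 0.018(1230) + 1.94(25.7) = 21 − 24.416 + 22.14 + 49.858 = 68.582.
∂Q_x/∂P_z = +1.94, so E_xy = 1.94·(25.7/68.582) ≈ 0.727.
E_xy > 0: the goods are substitutes.

0.727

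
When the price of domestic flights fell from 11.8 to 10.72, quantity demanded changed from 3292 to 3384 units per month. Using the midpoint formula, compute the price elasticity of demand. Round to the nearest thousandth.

-0.287

%ΔQ = (3384 − 3292)/[(3292 + 3384)/2] = 92/3338 ≈ 0.0276.
%ΔP = (10.72 − 11.8)/[(11.8 + 10.72)/2] = -1.08/11.26 ≈ -0.0959.
Arc elasticity E = %ΔQ/%ΔP ≈ 0.0276/-0.0959 ≈ -0.287.
|E| < 1: demand is inelastic over this range.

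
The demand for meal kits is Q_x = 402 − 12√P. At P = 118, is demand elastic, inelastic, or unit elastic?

At P = 118, Q_x = 271.6466.
dQ_x/dP = −12/(2√P) = −12/(2·10.8628).
Point elasticity E = (dQ_x/dP)·(P/Q_x) = -0.5523 × 118/271.6466 ≈ -0.240.
|E| ≈ 0.240 < 1, so demand is inelastic.

inelastic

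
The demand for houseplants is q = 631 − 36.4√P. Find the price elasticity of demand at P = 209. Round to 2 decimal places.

-2.51

At P = 209, q = 104.7713.
dq/dP = −36.4/(2√P) = −36.4/(2·14.4568).
Point elasticity E = (dq/dP)·(P/q) = -1.2589 × 209/104.7713 ≈ -2.51.
|E| > 1, so demand is elastic at this price.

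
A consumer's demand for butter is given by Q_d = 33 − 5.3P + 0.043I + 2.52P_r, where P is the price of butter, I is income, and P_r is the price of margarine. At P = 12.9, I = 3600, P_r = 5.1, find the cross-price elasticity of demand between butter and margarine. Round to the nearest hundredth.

At the given point, Q_d = 33 − 5.3(12.9) + 0.043(3600) + 2.52(5.1) = 33 − 68.37 + 154.8 + 12.852 = 132.282.
∂Q_d/∂P_r = +2.52, so E_xy = 2.52·(5.1/132.282) ≈ 0.10.
E_xy > 0: the goods are substitutes.

0.10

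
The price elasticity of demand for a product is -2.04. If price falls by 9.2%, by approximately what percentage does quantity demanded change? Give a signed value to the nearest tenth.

18.8

%ΔQ ≈ E × %ΔP = (-2.04) × (-9.2%) ≈ 18.8%.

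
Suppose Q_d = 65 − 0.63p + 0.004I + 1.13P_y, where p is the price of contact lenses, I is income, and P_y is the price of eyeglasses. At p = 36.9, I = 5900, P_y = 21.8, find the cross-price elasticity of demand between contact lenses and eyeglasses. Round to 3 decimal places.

Evaluating quantity at (p, I, P_y) gives Q_d = 65 − 0.63(36.9) + 0.004(5900) + 1.13(21.8) = 65 − 23.247 + 23.6 + 24.634 = 89.987.
∂Q_d/∂P_y = +1.13, so E_xy = 1.13·(21.8/89.987) ≈ 0.274.
E_xy > 0: the goods are substitutes.

0.274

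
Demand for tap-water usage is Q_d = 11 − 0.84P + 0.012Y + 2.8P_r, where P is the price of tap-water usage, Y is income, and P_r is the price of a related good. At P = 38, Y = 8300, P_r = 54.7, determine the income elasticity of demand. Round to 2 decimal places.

0.43

First evaluate Q_d: 11 − 0.84(38) + 0.012(8300) + 2.8(54.7) = 11 − 31.92 + 99.6 + 153.16 = 231.84.
∂Q_d/∂Y = +0.012, so E_I = 0.012·(8300/231.84) ≈ 0.43.
E_I ∈ (0,1): normal good (necessity).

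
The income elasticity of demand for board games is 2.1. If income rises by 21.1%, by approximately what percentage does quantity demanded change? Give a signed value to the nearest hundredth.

%ΔQ ≈ E × %ΔI = (2.1) × (21.1%) = 44.31%.

44.31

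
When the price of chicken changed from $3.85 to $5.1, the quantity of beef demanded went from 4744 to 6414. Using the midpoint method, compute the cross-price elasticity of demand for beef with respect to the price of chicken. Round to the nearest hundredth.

%ΔQ_x = (6414 − 4744)/[(4744+6414)/2] = 1670/5579 ≈ 0.2993.
%ΔP_y = (5.1 − 3.85)/[(3.85+5.1)/2] ≈ 0.2793.
E_xy = 0.2993/0.2793 ≈ 1.07.
E_xy > 0, so beef and chicken are substitutes.

1.07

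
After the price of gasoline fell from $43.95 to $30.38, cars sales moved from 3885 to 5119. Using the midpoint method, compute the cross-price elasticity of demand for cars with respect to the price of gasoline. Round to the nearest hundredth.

-0.75

%ΔQ_x = (5119 − 3885)/[(3885+5119)/2] = 1234/4502 ≈ 0.2741.
%ΔP_y = (30.38 − 43.95)/[(43.95+30.38)/2] ≈ -0.3651.
E_xy = 0.2741/-0.3651 ≈ -0.75.
E_xy < 0, so cars and gasoline are complements.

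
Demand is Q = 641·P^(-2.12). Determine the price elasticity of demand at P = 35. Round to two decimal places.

-2.12

For a Cobb–Douglas (constant-elasticity) form Q = A·P^α·…, the elasticity with respect to P equals the exponent α at every point.
Here the exponent on P is -2.12, so the price elasticity of demand is -2.12.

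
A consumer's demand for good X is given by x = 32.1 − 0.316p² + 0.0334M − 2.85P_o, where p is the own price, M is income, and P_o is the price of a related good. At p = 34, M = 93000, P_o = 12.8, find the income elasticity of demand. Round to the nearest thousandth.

At the given point, x = 32.1 − 0.316(34)² + 0.0334(93000) − 2.85(12.8) = 32.1 − 365.296 + 3106.2 − 36.48 = 2736.524.
∂x/∂M = +0.0334, so E_I = 0.0334·(93000/2736.524) ≈ 1.135.
E_I > 1: normal good (luxury).

1.135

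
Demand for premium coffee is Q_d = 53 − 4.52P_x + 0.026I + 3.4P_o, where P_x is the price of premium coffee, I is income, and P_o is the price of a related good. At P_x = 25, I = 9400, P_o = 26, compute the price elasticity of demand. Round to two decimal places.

-0.41

Q_d = 53 − 4.52(25) + 0.026(9400) + 3.4(26) = 53 − 113 + 244.4 + 88.4 = 272.8.
∂Q_d/∂P_x = −4.52, so E_p = (−4.52)·(25/272.8) ≈ -0.41.
|E_p| < 1: demand is inelastic.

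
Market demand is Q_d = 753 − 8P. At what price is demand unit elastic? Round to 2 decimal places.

For linear demand Q_d = a − bP, E = −bP/(a − bP). |E| = 1 ⇒ bP = a − bP ⇒ P = a/(2b).
P = 753/(2·8) ≈ 47.06.

47.06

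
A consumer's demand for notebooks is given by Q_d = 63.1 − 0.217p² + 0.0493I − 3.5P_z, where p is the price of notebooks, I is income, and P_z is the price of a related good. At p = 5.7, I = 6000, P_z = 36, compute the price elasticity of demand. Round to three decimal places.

-0.062

Substituting, Q_d = 63.1 − 0.217(5.7)² + 0.0493(6000) − 3.5(36) = 63.1 − 7.0503 + 295.8 − 126 = 225.8497.
∂Q_d/∂p = −2·0.217·p = -2.4738, so E_p = -2.4738·(5.7/225.8497) ≈ -0.062.
|E_p| < 1: demand is inelastic.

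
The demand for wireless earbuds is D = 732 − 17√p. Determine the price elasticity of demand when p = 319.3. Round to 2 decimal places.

-0.35

At p = 319.3, D = 428.2276.
dD/dp = −17/(2√p) = −17/(2·17.869).
Point elasticity E = (dD/dp)·(p/D) = -0.4757 × 319.3/428.2276 ≈ -0.35.
|E| < 1, so demand is inelastic at this price.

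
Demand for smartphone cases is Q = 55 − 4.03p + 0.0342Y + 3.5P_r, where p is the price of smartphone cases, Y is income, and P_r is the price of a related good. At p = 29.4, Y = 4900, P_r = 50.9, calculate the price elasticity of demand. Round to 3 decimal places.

-0.420

Q = 55 − 4.03(29.4) + 0.0342(4900) + 3.5(50.9) = 55 − 118.482 + 167.58 + 178.15 = 282.248.
∂Q/∂p = −4.03, so E_p = (−4.03)·(29.4/282.248) ≈ -0.420.
|E_p| < 1: demand is inelastic.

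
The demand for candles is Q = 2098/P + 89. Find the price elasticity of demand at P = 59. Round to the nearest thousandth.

-0.285

At P = 59, Q = 124.5593.
dQ/dP = −2098/P² = −0.6027.
Point elasticity E = (dQ/dP)·(P/Q) = -0.6027 × 59/124.5593 ≈ -0.285.
|E| < 1, so demand is inelastic at this price.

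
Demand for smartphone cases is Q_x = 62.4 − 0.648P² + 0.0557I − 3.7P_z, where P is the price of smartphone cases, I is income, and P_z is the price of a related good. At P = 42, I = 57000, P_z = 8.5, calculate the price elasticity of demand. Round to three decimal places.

-1.108

Q_x = 62.4 − 0.648(42)² + 0.0557(57000) − 3.7(8.5) = 62.4 − 1143.072 + 3174.9 − 31.45 = 2062.778.
∂Q_x/∂P = −2·0.648·P = -54.432, so E_p = -54.432·(42/2062.778) ≈ -1.108.
|E_p| > 1: demand is elastic.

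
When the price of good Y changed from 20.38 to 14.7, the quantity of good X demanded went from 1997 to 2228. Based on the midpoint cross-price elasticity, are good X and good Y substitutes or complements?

complements

%ΔQ_x = (2228 − 1997)/[(1997+2228)/2] = 231/2112.5 ≈ 0.1093.
%ΔP_y = (14.7 − 20.38)/[(20.38+14.7)/2] ≈ -0.3238.
E_xy = 0.1093/-0.3238 ≈ -0.338.
E_xy < 0, so the goods are complements.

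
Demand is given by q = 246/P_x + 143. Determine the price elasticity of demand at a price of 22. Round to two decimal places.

-0.07

At P_x = 22, q = 154.1818.
dq/dP_x = −246/P_x² = −0.5083.
Point elasticity E = (dq/dP_x)·(P_x/q) = -0.5083 × 22/154.1818 ≈ -0.07.
|E| < 1, so demand is inelastic at this price.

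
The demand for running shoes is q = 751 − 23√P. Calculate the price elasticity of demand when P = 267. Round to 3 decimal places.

-0.501

At P = 267, q = 375.1769.
dq/dP = −23/(2√P) = −23/(2·16.3401).
Point elasticity E = (dq/dP)·(P/q) = -0.7038 × 267/375.1769 ≈ -0.501.
|E| < 1, so demand is inelastic at this price.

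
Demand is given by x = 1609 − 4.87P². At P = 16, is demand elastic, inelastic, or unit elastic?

elastic

At P = 16, x = 362.28.
dx/dP = −2·4.87·P = −155.84.
Point elasticity E = (dx/dP)·(P/x) = -155.84 × 16/362.28 ≈ -6.883.
|E| ≈ 6.883 > 1, so demand is elastic.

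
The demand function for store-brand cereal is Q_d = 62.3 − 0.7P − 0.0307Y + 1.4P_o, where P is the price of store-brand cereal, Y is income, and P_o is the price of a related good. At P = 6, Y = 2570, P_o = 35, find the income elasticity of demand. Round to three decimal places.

-2.798

Evaluating quantity at (P, Y, P_o) gives Q_d = 62.3 − 0.7(6) − 0.0307(2570) + 1.4(35) = 62.3 − 4.2 − 78.899 + 49 = 28.201.
∂Q_d/∂Y = −0.0307, so E_I = -0.0307·(2570/28.201) ≈ -2.798.
E_I < 0: inferior good.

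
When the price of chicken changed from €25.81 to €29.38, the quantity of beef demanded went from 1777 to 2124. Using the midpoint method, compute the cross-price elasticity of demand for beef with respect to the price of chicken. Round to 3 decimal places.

1.375

%ΔQ_x = (2124 − 1777)/[(1777+2124)/2] = 347/1950.5 ≈ 0.1779.
%ΔP_y = (29.38 − 25.81)/[(25.81+29.38)/2] ≈ 0.1294.
E_xy = 0.1779/0.1294 ≈ 1.375.
E_xy > 0, so beef and chicken are substitutes.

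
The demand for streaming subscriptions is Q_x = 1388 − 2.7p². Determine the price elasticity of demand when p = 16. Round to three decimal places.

At p = 16, Q_x = 696.8.
dQ_x/dp = −2·2.7·p = −86.4.
Point elasticity E = (dQ_x/dp)·(p/Q_x) = -86.4 × 16/696.8 ≈ -1.984.
|E| > 1, so demand is elastic at this price.

-1.984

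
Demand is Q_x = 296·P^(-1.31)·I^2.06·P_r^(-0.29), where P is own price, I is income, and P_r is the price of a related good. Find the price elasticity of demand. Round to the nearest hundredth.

-1.31

For a Cobb–Douglas (constant-elasticity) form Q_x = A·P^α·…, the elasticity with respect to P equals the exponent α at every point.
Here the exponent on P is -1.31, so the price elasticity of demand is -1.31.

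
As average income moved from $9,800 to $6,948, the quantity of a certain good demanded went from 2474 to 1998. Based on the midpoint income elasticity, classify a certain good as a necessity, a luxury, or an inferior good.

%ΔQ = (1998 − 2474)/[(2474+1998)/2] = -476/2236 ≈ -0.2129.
%ΔY = (6,948 − 9,800)/[(9,800+6,948)/2] = -2852/8374 ≈ -0.3406.
E_I = %ΔQ/%ΔY ≈ 0.625.
E_I ∈ (0,1): normal good (necessity).

necessity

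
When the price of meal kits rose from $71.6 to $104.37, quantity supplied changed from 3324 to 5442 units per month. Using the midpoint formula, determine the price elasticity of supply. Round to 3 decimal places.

%ΔQ = (5442 − 3324)/[(3324 + 5442)/2] = 2118/4383 ≈ 0.4832.
%ΔP = (104.37 − 71.6)/[(71.6 + 104.37)/2] = 32.77/87.985 ≈ 0.3724.
Arc elasticity E = %ΔQ/%ΔP ≈ 0.4832/0.3724 ≈ 1.297.
|E| > 1: supply is elastic over this range.

1.297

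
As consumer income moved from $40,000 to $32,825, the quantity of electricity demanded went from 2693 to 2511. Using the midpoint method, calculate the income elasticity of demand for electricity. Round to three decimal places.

%ΔQ = (2511 − 2693)/[(2693+2511)/2] = -182/2602 ≈ -0.0699.
%ΔI = (32,825 − 40,000)/[(40,000+32,825)/2] = -7175/36412.5 ≈ -0.1970.
E_I = %ΔQ/%ΔI ≈ 0.355.
E_I ∈ (0,1): normal good (necessity).

0.355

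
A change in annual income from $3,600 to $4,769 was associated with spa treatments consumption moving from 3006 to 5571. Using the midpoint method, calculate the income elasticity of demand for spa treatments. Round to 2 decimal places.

2.14

%ΔQ = (5571 − 3006)/[(3006+5571)/2] = 2565/4288.5 ≈ 0.5981.
%ΔY = (4,769 − 3,600)/[(3,600+4,769)/2] = 1169/4184.5 ≈ 0.2794.
E_I = %ΔQ/%ΔY ≈ 2.14.
E_I > 1: normal good (luxury).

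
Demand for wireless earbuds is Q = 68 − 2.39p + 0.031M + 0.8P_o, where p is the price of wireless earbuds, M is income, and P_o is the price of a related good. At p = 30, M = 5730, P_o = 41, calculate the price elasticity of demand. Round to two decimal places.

-0.35

First evaluate Q: 68 − 2.39(30) + 0.031(5730) + 0.8(41) = 68 − 71.7 + 177.63 + 32.8 = 206.73.
∂Q/∂p = −2.39, so E_p = (−2.39)·(30/206.73) ≈ -0.35.
|E_p| < 1: demand is inelastic.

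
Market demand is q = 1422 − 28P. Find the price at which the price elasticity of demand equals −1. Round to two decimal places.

25.39

For linear demand q = a − bP, E = −bP/(a − bP). |E| = 1 ⇒ bP = a − bP ⇒ P = a/(2b).
P = 1422/(2·28) ≈ 25.39.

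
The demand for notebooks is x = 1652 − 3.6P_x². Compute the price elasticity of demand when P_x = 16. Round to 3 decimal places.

-2.524

At P_x = 16, x = 730.4.
dx/dP_x = −2·3.6·P_x = −115.2.
Point elasticity E = (dx/dP_x)·(P_x/x) = -115.2 × 16/730.4 ≈ -2.524.
|E| > 1, so demand is elastic at this price.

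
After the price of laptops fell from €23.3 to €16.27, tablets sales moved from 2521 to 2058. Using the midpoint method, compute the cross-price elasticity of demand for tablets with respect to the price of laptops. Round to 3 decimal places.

0.569

%ΔQ_x = (2058 − 2521)/[(2521+2058)/2] = -463/2289.5 ≈ -0.2022.
%ΔP_y = (16.27 − 23.3)/[(23.3+16.27)/2] ≈ -0.3553.
E_xy = -0.2022/-0.3553 ≈ 0.569.
E_xy > 0, so tablets and laptops are substitutes.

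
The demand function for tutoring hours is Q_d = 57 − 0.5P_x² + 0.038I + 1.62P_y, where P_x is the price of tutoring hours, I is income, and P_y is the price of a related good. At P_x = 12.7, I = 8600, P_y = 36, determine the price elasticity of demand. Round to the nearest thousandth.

First evaluate Q_d: 57 − 0.5(12.7)² + 0.038(8600) + 1.62(36) = 57 − 80.645 + 326.8 + 58.32 = 361.475.
∂Q_d/∂P_x = −2·0.5·P_x = -12.7, so E_p = -12.7·(12.7/361.475) ≈ -0.446.
|E_p| < 1: demand is inelastic.

-0.446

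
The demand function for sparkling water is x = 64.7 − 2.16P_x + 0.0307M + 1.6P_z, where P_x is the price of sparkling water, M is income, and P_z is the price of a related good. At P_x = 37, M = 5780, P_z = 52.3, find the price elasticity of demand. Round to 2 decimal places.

-0.33

Evaluating quantity at (P_x, M, P_z) gives x = 64.7 − 2.16(37) + 0.0307(5780) + 1.6(52.3) = 64.7 − 79.92 + 177.446 + 83.68 = 245.906.
∂x/∂P_x = −2.16, so E_p = (−2.16)·(37/245.906) ≈ -0.33.
|E_p| < 1: demand is inelastic.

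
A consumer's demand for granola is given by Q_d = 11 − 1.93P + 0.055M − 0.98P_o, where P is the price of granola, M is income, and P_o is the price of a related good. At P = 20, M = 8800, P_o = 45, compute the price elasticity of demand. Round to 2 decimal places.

-0.09

Evaluating quantity at (P, M, P_o) gives Q_d = 11 − 1.93(20) + 0.055(8800) − 0.98(45) = 11 − 38.6 + 484 − 44.1 = 412.3.
∂Q_d/∂P = −1.93, so E_p = (−1.93)·(20/412.3) ≈ -0.09.
|E_p| < 1: demand is inelastic.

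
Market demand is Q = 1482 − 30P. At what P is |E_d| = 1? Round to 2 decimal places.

For linear demand Q = a − bP, E = −bP/(a − bP). |E| = 1 ⇒ bP = a − bP ⇒ P = a/(2b).
P = 1482/(2·30) = 24.70.

24.70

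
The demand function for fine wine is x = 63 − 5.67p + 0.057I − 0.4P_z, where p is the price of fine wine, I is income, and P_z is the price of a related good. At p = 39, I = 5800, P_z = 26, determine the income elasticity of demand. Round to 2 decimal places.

At the given point, x = 63 − 5.67(39) + 0.057(5800) − 0.4(26) = 63 − 221.13 + 330.6 − 10.4 = 162.07.
∂x/∂I = +0.057, so E_I = 0.057·(5800/162.07) ≈ 2.04.
E_I > 1: normal good (luxury).

2.04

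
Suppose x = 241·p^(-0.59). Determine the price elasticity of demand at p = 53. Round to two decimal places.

For a Cobb–Douglas (constant-elasticity) form x = A·p^α·…, the elasticity with respect to p equals the exponent α at every point.
Here the exponent on p is -0.59, so the price elasticity of demand is -0.59.

-0.59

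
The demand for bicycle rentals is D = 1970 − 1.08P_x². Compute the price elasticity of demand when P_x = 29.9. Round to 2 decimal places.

-1.92

At P_x = 29.9, D = 1004.4692.
dD/dP_x = −2·1.08·P_x = −64.584.
Point elasticity E = (dD/dP_x)·(P_x/D) = -64.584 × 29.9/1004.4692 ≈ -1.92.
|E| > 1, so demand is elastic at this price.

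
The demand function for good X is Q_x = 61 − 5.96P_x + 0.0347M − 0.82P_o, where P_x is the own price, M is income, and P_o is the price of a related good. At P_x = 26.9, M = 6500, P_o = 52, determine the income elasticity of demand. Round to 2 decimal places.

2.70

First evaluate Q_x: 61 − 5.96(26.9) + 0.0347(6500) − 0.82(52) = 61 − 160.324 + 225.55 − 42.64 = 83.586.
∂Q_x/∂M = +0.0347, so E_I = 0.0347·(6500/83.586) ≈ 2.70.
E_I > 1: normal good (luxury).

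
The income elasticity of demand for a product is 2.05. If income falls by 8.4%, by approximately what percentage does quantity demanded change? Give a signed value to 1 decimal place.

-17.2

%ΔQ ≈ E × %ΔI = (2.05) × (-8.4%) ≈ -17.2%.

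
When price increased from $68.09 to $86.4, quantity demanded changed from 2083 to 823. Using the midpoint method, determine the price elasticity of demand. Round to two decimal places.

%Δq = (823 − 2083)/[(2083 + 823)/2] = -1260/1453 ≈ -0.8672.
%Δp = (86.4 − 68.09)/[(68.09 + 86.4)/2] = 18.31/77.245 ≈ 0.2370.
Arc elasticity E = %Δq/%Δp ≈ -0.8672/0.2370 ≈ -3.66.
|E| > 1: demand is elastic over this range.

-3.66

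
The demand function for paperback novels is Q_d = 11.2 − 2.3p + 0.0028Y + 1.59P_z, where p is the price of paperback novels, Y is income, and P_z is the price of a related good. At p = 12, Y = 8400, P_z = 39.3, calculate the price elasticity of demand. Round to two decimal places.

-0.40

At the given point, Q_d = 11.2 − 2.3(12) + 0.0028(8400) + 1.59(39.3) = 11.2 − 27.6 + 23.52 + 62.487 = 69.607.
∂Q_d/∂p = −2.3, so E_p = (−2.3)·(12/69.607) ≈ -0.40.
|E_p| < 1: demand is inelastic.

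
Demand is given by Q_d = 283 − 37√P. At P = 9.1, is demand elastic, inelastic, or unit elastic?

inelastic

At P = 9.1, Q_d = 171.385.
dQ_d/dP = −37/(2√P) = −37/(2·3.0166).
Point elasticity E = (dQ_d/dP)·(P/Q_d) = -6.1327 × 9.1/171.385 ≈ -0.326.
|E| ≈ 0.326 < 1, so demand is inelastic.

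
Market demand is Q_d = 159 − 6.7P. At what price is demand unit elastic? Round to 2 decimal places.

For linear demand Q_d = a − bP, E = −bP/(a − bP). |E| = 1 ⇒ bP = a − bP ⇒ P = a/(2b).
P = 159/(2·6.7) ≈ 11.87.

11.87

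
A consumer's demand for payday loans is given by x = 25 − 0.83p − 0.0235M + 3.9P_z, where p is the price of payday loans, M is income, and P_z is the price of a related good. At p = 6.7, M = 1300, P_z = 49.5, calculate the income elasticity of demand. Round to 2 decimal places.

x = 25 − 0.83(6.7) − 0.0235(1300) + 3.9(49.5) = 25 − 5.561 − 30.55 + 193.05 = 181.939.
∂x/∂M = −0.0235, so E_I = -0.0235·(1300/181.939) ≈ -0.17.
E_I < 0: inferior good.

-0.17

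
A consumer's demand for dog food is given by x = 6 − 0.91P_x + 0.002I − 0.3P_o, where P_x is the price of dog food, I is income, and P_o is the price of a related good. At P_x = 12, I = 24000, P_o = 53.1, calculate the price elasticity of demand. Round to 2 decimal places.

First evaluate x: 6 − 0.91(12) + 0.002(24000) − 0.3(53.1) = 6 − 10.92 + 48 − 15.93 = 27.15.
∂x/∂P_x = −0.91, so E_p = (−0.91)·(12/27.15) ≈ -0.40.
|E_p| < 1: demand is inelastic.

-0.40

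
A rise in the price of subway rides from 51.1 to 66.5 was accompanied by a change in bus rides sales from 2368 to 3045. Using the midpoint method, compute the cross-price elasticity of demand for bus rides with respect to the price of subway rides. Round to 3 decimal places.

%ΔQ_x = (3045 − 2368)/[(2368+3045)/2] = 677/2706.5 ≈ 0.2501.
%ΔP_y = (66.5 − 51.1)/[(51.1+66.5)/2] ≈ 0.2619.
E_xy = 0.2501/0.2619 ≈ 0.955.
E_xy > 0, so bus rides and subway rides are substitutes.

0.955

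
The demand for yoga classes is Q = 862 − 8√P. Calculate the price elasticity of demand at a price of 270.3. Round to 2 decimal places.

-0.09

At P = 270.3, Q = 730.4736.
dQ/dP = −8/(2√P) = −8/(2·16.4408).
Point elasticity E = (dQ/dP)·(P/Q) = -0.2433 × 270.3/730.4736 ≈ -0.09.
|E| < 1, so demand is inelastic at this price.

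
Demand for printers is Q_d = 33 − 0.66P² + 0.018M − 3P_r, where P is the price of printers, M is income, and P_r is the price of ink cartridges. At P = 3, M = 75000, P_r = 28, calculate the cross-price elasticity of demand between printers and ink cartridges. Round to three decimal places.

-0.065

Q_d = 33 − 0.66(3)² + 0.018(75000) − 3(28) = 33 − 5.94 + 1350 − 84 = 1293.06.
∂Q_d/∂P_r = −3, so E_xy = -3·(28/1293.06) ≈ -0.065.
E_xy < 0: the goods are complements.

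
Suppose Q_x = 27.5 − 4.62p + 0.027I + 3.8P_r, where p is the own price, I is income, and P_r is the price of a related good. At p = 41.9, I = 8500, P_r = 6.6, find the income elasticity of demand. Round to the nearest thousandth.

Q_x = 27.5 − 4.62(41.9) + 0.027(8500) + 3.8(6.6) = 27.5 − 193.578 + 229.5 + 25.08 = 88.502.
∂Q_x/∂I = +0.027, so E_I = 0.027·(8500/88.502) ≈ 2.593.
E_I > 1: normal good (luxury).

2.593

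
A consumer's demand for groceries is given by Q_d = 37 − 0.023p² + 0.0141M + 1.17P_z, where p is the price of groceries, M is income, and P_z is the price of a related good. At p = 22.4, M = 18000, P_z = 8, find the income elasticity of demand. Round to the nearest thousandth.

Q_d = 37 − 0.023(22.4)² + 0.0141(18000) + 1.17(8) = 37 − 11.5405 + 253.8 + 9.36 = 288.6195.
∂Q_d/∂M = +0.0141, so E_I = 0.0141·(18000/288.6195) ≈ 0.879.
E_I ∈ (0,1): normal good (necessity).

0.879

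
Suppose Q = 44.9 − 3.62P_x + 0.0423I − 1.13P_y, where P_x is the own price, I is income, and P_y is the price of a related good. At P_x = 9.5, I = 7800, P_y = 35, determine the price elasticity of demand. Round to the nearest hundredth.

Evaluating quantity at (P_x, I, P_y) gives Q = 44.9 − 3.62(9.5) + 0.0423(7800) − 1.13(35) = 44.9 − 34.39 + 329.94 − 39.55 = 300.9.
∂Q/∂P_x = −3.62, so E_p = (−3.62)·(9.5/300.9) ≈ -0.11.
|E_p| < 1: demand is inelastic.

-0.11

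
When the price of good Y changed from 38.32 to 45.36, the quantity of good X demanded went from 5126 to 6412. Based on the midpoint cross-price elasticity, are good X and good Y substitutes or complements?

substitutes

%ΔQ_x = (6412 − 5126)/[(5126+6412)/2] = 1286/5769 ≈ 0.2229.
%ΔP_y = (45.36 − 38.32)/[(38.32+45.36)/2] ≈ 0.1683.
E_xy = 0.2229/0.1683 ≈ 1.325.
E_xy > 0, so the goods are substitutes.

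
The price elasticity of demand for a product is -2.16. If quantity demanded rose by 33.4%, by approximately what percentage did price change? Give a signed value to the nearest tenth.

%ΔQ ≈ E × %ΔP ⇒ %ΔP = %ΔQ / E = (33.4%)/(-2.16) ≈ -15.5%.

-15.5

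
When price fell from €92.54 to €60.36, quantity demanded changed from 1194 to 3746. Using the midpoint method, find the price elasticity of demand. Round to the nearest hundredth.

-2.45

%ΔQ = (3746 − 1194)/[(1194 + 3746)/2] = 2552/2470 ≈ 1.0332.
%ΔP = (60.36 − 92.54)/[(92.54 + 60.36)/2] = -32.18/76.45 ≈ -0.4209.
Arc elasticity E = %ΔQ/%ΔP ≈ 1.0332/-0.4209 ≈ -2.45.
|E| > 1: demand is elastic over this range.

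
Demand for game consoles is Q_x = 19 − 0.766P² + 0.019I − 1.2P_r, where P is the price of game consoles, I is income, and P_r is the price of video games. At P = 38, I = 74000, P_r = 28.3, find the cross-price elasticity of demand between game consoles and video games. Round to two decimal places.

Substituting, Q_x = 19 − 0.766(38)² + 0.019(74000) − 1.2(28.3) = 19 − 1106.104 + 1406 − 33.96 = 284.936.
∂Q_x/∂P_r = −1.2, so E_xy = -1.2·(28.3/284.936) ≈ -0.12.
E_xy < 0: the goods are complements.

-0.12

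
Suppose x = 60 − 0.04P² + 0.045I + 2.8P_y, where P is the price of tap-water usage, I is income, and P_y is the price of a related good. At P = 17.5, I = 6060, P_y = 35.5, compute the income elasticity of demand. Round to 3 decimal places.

0.650

x = 60 − 0.04(17.5)² + 0.045(6060) + 2.8(35.5) = 60 − 12.25 + 272.7 + 99.4 = 419.85.
∂x/∂I = +0.045, so E_I = 0.045·(6060/419.85) ≈ 0.650.
E_I ∈ (0,1): normal good (necessity).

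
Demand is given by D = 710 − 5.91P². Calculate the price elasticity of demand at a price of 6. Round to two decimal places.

-0.86

At P = 6, D = 497.24.
dD/dP = −2·5.91·P = −70.92.
Point elasticity E = (dD/dP)·(P/D) = -70.92 × 6/497.24 ≈ -0.86.
|E| < 1, so demand is inelastic at this price.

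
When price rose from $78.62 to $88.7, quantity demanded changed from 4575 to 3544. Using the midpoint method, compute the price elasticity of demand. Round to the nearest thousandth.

-2.108

%Δq = (3544 − 4575)/[(4575 + 3544)/2] = -1031/4059.5 ≈ -0.2540.
%Δp = (88.7 − 78.62)/[(78.62 + 88.7)/2] = 10.08/83.66 ≈ 0.1205.
Arc elasticity E = %Δq/%Δp ≈ -0.2540/0.1205 ≈ -2.108.
|E| > 1: demand is elastic over this range.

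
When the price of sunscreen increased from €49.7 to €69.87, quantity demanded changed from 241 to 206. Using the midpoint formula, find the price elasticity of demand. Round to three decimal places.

%ΔQ = (206 − 241)/[(241 + 206)/2] = -35/223.5 ≈ -0.1566.
%ΔP = (69.87 − 49.7)/[(49.7 + 69.87)/2] = 20.17/59.785 ≈ 0.3374.
Arc elasticity E = %ΔQ/%ΔP ≈ -0.1566/0.3374 ≈ -0.464.
|E| < 1: demand is inelastic over this range.

-0.464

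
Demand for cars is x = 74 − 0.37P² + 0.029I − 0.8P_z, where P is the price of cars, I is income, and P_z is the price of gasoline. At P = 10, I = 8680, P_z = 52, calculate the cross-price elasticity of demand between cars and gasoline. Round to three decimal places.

At the given point, x = 74 − 0.37(10)² + 0.029(8680) − 0.8(52) = 74 − 37 + 251.72 − 41.6 = 247.12.
∂x/∂P_z = −0.8, so E_xy = -0.8·(52/247.12) ≈ -0.168.
E_xy < 0: the goods are complements.

-0.168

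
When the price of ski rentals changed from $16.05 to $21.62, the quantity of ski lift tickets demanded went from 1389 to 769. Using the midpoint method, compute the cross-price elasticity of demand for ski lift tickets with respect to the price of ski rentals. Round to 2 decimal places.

%ΔQ_x = (769 − 1389)/[(1389+769)/2] = -620/1079 ≈ -0.5746.
%ΔP_y = (21.62 − 16.05)/[(16.05+21.62)/2] ≈ 0.2957.
E_xy = -0.5746/0.2957 ≈ -1.94.
E_xy < 0, so ski lift tickets and ski rentals are complements.

-1.94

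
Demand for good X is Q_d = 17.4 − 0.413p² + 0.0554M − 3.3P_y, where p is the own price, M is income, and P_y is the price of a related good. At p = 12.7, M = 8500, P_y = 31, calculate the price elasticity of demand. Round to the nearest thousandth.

Substituting, Q_d = 17.4 − 0.413(12.7)² + 0.0554(8500) − 3.3(31) = 17.4 − 66.6128 + 470.9 − 102.3 = 319.3872.
∂Q_d/∂p = −2·0.413·p = -10.4902, so E_p = -10.4902·(12.7/319.3872) ≈ -0.417.
|E_p| < 1: demand is inelastic.

-0.417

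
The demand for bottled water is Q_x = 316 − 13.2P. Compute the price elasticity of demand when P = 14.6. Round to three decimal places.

-1.563

At P = 14.6, Q_x = 123.28.
dQ_x/dP = −13.2.
Point elasticity E = (dQ_x/dP)·(P/Q_x) = -13.2 × 14.6/123.28 ≈ -1.563.
|E| > 1, so demand is elastic at this price.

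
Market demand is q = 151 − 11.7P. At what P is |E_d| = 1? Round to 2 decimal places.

6.45

For linear demand q = a − bP, E = −bP/(a − bP). |E| = 1 ⇒ bP = a − bP ⇒ P = a/(2b).
P = 151/(2·11.7) ≈ 6.45.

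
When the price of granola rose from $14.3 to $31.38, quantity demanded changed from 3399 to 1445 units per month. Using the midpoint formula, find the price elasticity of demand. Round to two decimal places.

-1.08

%Δq = (1445 − 3399)/[(3399 + 1445)/2] = -1954/2422 ≈ -0.8068.
%ΔP = (31.38 − 14.3)/[(14.3 + 31.38)/2] = 17.08/22.84 ≈ 0.7478.
Arc elasticity E = %Δq/%ΔP ≈ -0.8068/0.7478 ≈ -1.08.
|E| > 1: demand is elastic over this range.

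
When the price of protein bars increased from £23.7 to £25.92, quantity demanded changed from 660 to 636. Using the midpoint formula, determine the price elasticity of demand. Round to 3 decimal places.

%ΔQ = (636 − 660)/[(660 + 636)/2] = -24/648 ≈ -0.0370.
%ΔP = (25.92 − 23.7)/[(23.7 + 25.92)/2] = 2.22/24.81 ≈ 0.0895.
Arc elasticity E = %ΔQ/%ΔP ≈ -0.0370/0.0895 ≈ -0.414.
|E| < 1: demand is inelastic over this range.

-0.414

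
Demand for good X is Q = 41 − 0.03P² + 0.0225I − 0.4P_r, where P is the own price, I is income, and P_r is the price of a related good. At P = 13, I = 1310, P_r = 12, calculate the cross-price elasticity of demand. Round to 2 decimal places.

Q = 41 − 0.03(13)² + 0.0225(1310) − 0.4(12) = 41 − 5.07 + 29.475 − 4.8 = 60.605.
∂Q/∂P_r = −0.4, so E_xy = -0.4·(12/60.605) ≈ -0.08.
E_xy < 0: the goods are complements.

-0.08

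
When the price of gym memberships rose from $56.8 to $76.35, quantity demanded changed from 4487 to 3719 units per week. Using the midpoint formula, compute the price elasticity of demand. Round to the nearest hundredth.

%Δq = (3719 − 4487)/[(4487 + 3719)/2] = -768/4103 ≈ -0.1872.
%ΔP = (76.35 − 56.8)/[(56.8 + 76.35)/2] = 19.55/66.575 ≈ 0.2937.
Arc elasticity E = %Δq/%ΔP ≈ -0.1872/0.2937 ≈ -0.64.
|E| < 1: demand is inelastic over this range.

-0.64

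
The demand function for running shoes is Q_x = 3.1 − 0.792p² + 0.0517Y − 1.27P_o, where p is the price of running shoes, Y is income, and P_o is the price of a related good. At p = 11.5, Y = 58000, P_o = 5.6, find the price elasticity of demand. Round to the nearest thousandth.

At the given point, Q_x = 3.1 − 0.792(11.5)² + 0.0517(58000) − 1.27(5.6) = 3.1 − 104.742 + 2998.6 − 7.112 = 2889.846.
∂Q_x/∂p = −2·0.792·p = -18.216, so E_p = -18.216·(11.5/2889.846) ≈ -0.072.
|E_p| < 1: demand is inelastic.

-0.072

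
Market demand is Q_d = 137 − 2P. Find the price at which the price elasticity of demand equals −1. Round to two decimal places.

34.25

For linear demand Q_d = a − bP, E = −bP/(a − bP). |E| = 1 ⇒ bP = a − bP ⇒ P = a/(2b).
P = 137/(2·2) = 34.25.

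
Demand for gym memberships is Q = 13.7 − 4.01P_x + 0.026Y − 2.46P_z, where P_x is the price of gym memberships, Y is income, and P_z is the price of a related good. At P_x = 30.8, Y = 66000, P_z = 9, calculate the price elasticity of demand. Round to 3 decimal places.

-0.078

Q = 13.7 − 4.01(30.8) + 0.026(66000) − 2.46(9) = 13.7 − 123.508 + 1716 − 22.14 = 1584.052.
∂Q/∂P_x = −4.01, so E_p = (−4.01)·(30.8/1584.052) ≈ -0.078.
|E_p| < 1: demand is inelastic.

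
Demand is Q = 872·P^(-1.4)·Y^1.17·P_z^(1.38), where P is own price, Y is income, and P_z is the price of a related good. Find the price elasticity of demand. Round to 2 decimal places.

-1.40

For a Cobb–Douglas (constant-elasticity) form Q = A·P^α·…, the elasticity with respect to P equals the exponent α at every point.
Here the exponent on P is -1.4, so the price elasticity of demand is -1.40.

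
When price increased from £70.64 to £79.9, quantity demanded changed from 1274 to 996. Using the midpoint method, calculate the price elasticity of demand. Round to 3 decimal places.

%ΔQ = (996 − 1274)/[(1274 + 996)/2] = -278/1135 ≈ -0.2449.
%ΔP = (79.9 − 70.64)/[(70.64 + 79.9)/2] = 9.26/75.27 ≈ 0.1230.
Arc elasticity E = %ΔQ/%ΔP ≈ -0.2449/0.1230 ≈ -1.991.
|E| > 1: demand is elastic over this range.

-1.991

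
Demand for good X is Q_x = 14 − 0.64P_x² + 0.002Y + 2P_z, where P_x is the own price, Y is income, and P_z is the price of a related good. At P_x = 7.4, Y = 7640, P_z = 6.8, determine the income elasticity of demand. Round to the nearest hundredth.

Q_x = 14 − 0.64(7.4)² + 0.002(7640) + 2(6.8) = 14 − 35.0464 + 15.28 + 13.6 = 7.8336.
∂Q_x/∂Y = +0.002, so E_I = 0.002·(7640/7.8336) ≈ 1.95.
E_I > 1: normal good (luxury).

1.95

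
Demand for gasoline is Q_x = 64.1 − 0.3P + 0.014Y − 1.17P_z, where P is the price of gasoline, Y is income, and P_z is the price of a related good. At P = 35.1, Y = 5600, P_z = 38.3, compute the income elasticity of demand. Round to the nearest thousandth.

0.900

At the given point, Q_x = 64.1 − 0.3(35.1) + 0.014(5600) − 1.17(38.3) = 64.1 − 10.53 + 78.4 − 44.811 = 87.159.
∂Q_x/∂Y = +0.014, so E_I = 0.014·(5600/87.159) ≈ 0.900.
E_I ∈ (0,1): normal good (necessity).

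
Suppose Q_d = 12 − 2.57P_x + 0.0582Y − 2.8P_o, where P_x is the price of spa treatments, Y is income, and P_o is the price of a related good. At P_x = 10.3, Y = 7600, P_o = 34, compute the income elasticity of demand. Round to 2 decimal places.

1.33

First evaluate Q_d: 12 − 2.57(10.3) + 0.0582(7600) − 2.8(34) = 12 − 26.471 + 442.32 − 95.2 = 332.649.
∂Q_d/∂Y = +0.0582, so E_I = 0.0582·(7600/332.649) ≈ 1.33.
E_I > 1: normal good (luxury).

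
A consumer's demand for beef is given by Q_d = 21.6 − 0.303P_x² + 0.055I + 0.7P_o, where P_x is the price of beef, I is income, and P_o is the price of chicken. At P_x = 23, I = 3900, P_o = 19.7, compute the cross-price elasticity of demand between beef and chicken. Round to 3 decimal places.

0.154

Evaluating quantity at (P_x, I, P_o) gives Q_d = 21.6 − 0.303(23)² + 0.055(3900) + 0.7(19.7) = 21.6 − 160.287 + 214.5 + 13.79 = 89.603.
∂Q_d/∂P_o = +0.7, so E_xy = 0.7·(19.7/89.603) ≈ 0.154.
E_xy > 0: the goods are substitutes.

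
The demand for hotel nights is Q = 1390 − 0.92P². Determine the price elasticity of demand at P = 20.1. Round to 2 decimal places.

At P = 20.1, Q = 1018.3108.
dQ/dP = −2·0.92·P = −36.984.
Point elasticity E = (dQ/dP)·(P/Q) = -36.984 × 20.1/1018.3108 ≈ -0.73.
|E| < 1, so demand is inelastic at this price.

-0.73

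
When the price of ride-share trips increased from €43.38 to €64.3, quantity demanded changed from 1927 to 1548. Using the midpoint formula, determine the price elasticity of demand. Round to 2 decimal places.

-0.56

%ΔQ = (1548 − 1927)/[(1927 + 1548)/2] = -379/1737.5 ≈ -0.2181.
%ΔP = (64.3 − 43.38)/[(43.38 + 64.3)/2] = 20.92/53.84 ≈ 0.3886.
Arc elasticity E = %ΔQ/%ΔP ≈ -0.2181/0.3886 ≈ -0.56.
|E| < 1: demand is inelastic over this range.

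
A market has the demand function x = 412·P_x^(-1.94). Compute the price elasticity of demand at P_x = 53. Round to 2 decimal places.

-1.94

For a Cobb–Douglas (constant-elasticity) form x = A·P_x^α·…, the elasticity with respect to P_x equals the exponent α at every point.
Here the exponent on P_x is -1.94, so the price elasticity of demand is -1.94.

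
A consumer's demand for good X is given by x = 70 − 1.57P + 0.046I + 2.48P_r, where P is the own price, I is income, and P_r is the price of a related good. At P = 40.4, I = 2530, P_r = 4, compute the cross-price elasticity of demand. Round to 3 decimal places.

First evaluate x: 70 − 1.57(40.4) + 0.046(2530) + 2.48(4) = 70 − 63.428 + 116.38 + 9.92 = 132.872.
∂x/∂P_r = +2.48, so E_xy = 2.48·(4/132.872) ≈ 0.075.
E_xy > 0: the goods are substitutes.

0.075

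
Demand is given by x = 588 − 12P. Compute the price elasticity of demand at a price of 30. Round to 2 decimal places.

-1.58

At P = 30, x = 228.
dx/dP = −12.
Point elasticity E = (dx/dP)·(P/x) = -12 × 30/228 ≈ -1.58.
|E| > 1, so demand is elastic at this price.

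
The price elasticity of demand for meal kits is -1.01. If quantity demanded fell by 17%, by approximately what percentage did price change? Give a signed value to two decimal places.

16.83

%ΔQ ≈ E × %ΔP ⇒ %ΔP = %ΔQ / E = (-17%)/(-1.01) ≈ 16.83%.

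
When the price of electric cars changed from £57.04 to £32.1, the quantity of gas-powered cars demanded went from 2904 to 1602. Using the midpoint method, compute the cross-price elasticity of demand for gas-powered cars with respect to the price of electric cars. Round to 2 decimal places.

%ΔQ_x = (1602 − 2904)/[(2904+1602)/2] = -1302/2253 ≈ -0.5779.
%ΔP_y = (32.1 − 57.04)/[(57.04+32.1)/2] ≈ -0.5596.
E_xy = -0.5779/-0.5596 ≈ 1.03.
E_xy > 0, so gas-powered cars and electric cars are substitutes.

1.03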